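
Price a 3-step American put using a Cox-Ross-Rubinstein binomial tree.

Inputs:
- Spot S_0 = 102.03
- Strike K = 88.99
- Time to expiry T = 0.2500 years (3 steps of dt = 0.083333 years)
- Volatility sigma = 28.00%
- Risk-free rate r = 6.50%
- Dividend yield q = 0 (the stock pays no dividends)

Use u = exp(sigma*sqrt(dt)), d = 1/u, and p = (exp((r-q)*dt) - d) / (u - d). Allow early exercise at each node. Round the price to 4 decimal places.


dt = T/N = 0.083333
u = exp(sigma*sqrt(dt)) = 1.084186; d = 1/u = 0.922351
p = (exp((r-q)*dt) - d) / (u - d) = 0.513365
Discount per step: exp(-r*dt) = 0.994598
Stock lattice S(k, i) with i counting down-moves:
  k=0: S(0,0) = 102.0300
  k=1: S(1,0) = 110.6194; S(1,1) = 94.1075
  k=2: S(2,0) = 119.9320; S(2,1) = 102.0300; S(2,2) = 86.8002
  k=3: S(3,0) = 130.0285; S(3,1) = 110.6194; S(3,2) = 94.1075; S(3,3) = 80.0603
Terminal payoffs V(N, i) = max(K - S_T, 0):
  V(3,0) = 0.000000; V(3,1) = 0.000000; V(3,2) = 0.000000; V(3,3) = 8.929726
Backward induction: V(k, i) = exp(-r*dt) * [p * V(k+1, i) + (1-p) * V(k+1, i+1)]; then take max(V_cont, immediate exercise) for American.
  V(2,0) = exp(-r*dt) * [p*0.000000 + (1-p)*0.000000] = 0.000000; exercise = 0.000000; V(2,0) = max -> 0.000000
  V(2,1) = exp(-r*dt) * [p*0.000000 + (1-p)*0.000000] = 0.000000; exercise = 0.000000; V(2,1) = max -> 0.000000
  V(2,2) = exp(-r*dt) * [p*0.000000 + (1-p)*8.929726] = 4.322042; exercise = 2.189810; V(2,2) = max -> 4.322042
  V(1,0) = exp(-r*dt) * [p*0.000000 + (1-p)*0.000000] = 0.000000; exercise = 0.000000; V(1,0) = max -> 0.000000
  V(1,1) = exp(-r*dt) * [p*0.000000 + (1-p)*4.322042] = 2.091895; exercise = 0.000000; V(1,1) = max -> 2.091895
  V(0,0) = exp(-r*dt) * [p*0.000000 + (1-p)*2.091895] = 1.012490; exercise = 0.000000; V(0,0) = max -> 1.012490

Answer: Price = V(0,0) = 1.0125


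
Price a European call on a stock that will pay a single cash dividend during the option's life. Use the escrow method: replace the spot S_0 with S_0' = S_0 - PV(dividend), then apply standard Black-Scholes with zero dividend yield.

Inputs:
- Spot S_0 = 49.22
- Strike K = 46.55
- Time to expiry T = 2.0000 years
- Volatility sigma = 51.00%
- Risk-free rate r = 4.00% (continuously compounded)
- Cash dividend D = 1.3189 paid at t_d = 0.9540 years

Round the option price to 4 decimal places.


Answer: Price = 15.4335

Derivation:
PV(D) = D * exp(-r * t_d) = 1.3189 * 0.96255892 = 1.26951896
S_0' = S_0 - PV(D) = 49.2200 - 1.26951896 = 47.95048104
d1 = (ln(S_0'/K) + (r + sigma^2/2)*T) / (sigma*sqrt(T)) = 0.51264109
d2 = d1 - sigma*sqrt(T) = -0.20860783
exp(-rT) = 0.92311635
N(d1) = 0.69589880; N(d2) = 0.41737720
C = S_0' * N(d1) - K * exp(-rT) * N(d2) = 47.95048104 * 0.69589880 - 46.5500 * 0.92311635 * 0.41737720 = 15.4335


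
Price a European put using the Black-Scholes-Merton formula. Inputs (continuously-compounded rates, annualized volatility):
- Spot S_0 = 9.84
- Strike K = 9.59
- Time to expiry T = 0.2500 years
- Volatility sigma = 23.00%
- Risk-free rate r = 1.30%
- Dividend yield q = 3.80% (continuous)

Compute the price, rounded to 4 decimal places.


Answer: Price = 0.3549

Derivation:
d1 = (ln(S/K) + (r - q + 0.5*sigma^2) * T) / (sigma * sqrt(T)) = 0.22693324
d2 = d1 - sigma * sqrt(T) = 0.11193324
exp(-rT) = 0.99675528; exp(-qT) = 0.99054498
P = K * exp(-rT) * N(-d2) - S_0 * exp(-qT) * N(-d1)
N(-d1) = 0.41023783; N(-d2) = 0.45543817
P = 9.5900 * 0.99675528 * 0.45543817 - 9.8400 * 0.99054498 * 0.41023783 = 0.3549


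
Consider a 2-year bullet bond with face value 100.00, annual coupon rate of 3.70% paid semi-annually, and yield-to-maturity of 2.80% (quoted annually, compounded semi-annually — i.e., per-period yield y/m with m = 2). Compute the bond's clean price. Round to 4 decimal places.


Answer: Price = 101.7387

Derivation:
Coupon per period c = face * coupon_rate / m = 1.850000
Periods per year m = 2; per-period yield y/m = 0.014000
Number of cashflows N = 4
Cashflows (t years, CF_t, discount factor 1/(1+y/m)^(m*t), PV):
  t = 0.5000: CF_t = 1.850000, DF = 0.986193, PV = 1.824458
  t = 1.0000: CF_t = 1.850000, DF = 0.972577, PV = 1.799268
  t = 1.5000: CF_t = 1.850000, DF = 0.959149, PV = 1.774426
  t = 2.0000: CF_t = 101.850000, DF = 0.945906, PV = 96.340570
Price P = sum_t PV_t = 101.738722


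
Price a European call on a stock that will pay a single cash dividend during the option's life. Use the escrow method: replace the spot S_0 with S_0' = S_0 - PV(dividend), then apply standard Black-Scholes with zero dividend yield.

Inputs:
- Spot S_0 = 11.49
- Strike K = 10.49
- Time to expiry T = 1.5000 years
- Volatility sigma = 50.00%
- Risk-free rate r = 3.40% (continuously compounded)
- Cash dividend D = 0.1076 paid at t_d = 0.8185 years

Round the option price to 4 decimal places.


PV(D) = D * exp(-r * t_d) = 0.1076 * 0.97255466 = 0.10464688
S_0' = S_0 - PV(D) = 11.4900 - 0.10464688 = 11.38535312
d1 = (ln(S_0'/K) + (r + sigma^2/2)*T) / (sigma*sqrt(T)) = 0.52321965
d2 = d1 - sigma*sqrt(T) = -0.08915278
exp(-rT) = 0.95027867
N(d1) = 0.69958930; N(d2) = 0.46448024
C = S_0' * N(d1) - K * exp(-rT) * N(d2) = 11.38535312 * 0.69958930 - 10.4900 * 0.95027867 * 0.46448024 = 3.3349

Answer: Price = 3.3349


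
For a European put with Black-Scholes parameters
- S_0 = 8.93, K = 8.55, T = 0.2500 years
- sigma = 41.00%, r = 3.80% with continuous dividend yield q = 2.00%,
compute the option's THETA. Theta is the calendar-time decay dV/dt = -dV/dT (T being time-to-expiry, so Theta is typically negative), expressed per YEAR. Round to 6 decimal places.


d1 = 0.3365737168; d2 = 0.1315737168
phi(d1) = 0.3769738465; exp(-qT) = 0.9950124792; exp(-rT) = 0.9905449824
Theta = -S*exp(-qT)*phi(d1)*sigma/(2*sqrt(T)) + r*K*exp(-rT)*N(-d2) - q*S*exp(-qT)*N(-d1)
N(-d1) = 0.3682191361; N(-d2) = 0.4476607379; sqrt(T) = 0.5000000000
Term 1 = -8.9300 * 0.9950124792 * 0.3769738465 * 0.4100 / (2 * 0.5000000000) = -1.3733304964
Term 2 = 0.0380 * 8.5500 * 0.9905449824 * 0.4476607379 = 0.1440697890
Term 3 = -0.0200 * 8.9300 * 0.9950124792 * 0.3682191361 = -0.0654359387
Theta = -1.3733304964 + (0.1440697890) + (-0.0654359387) = -1.294697

Answer: Theta = -1.294697


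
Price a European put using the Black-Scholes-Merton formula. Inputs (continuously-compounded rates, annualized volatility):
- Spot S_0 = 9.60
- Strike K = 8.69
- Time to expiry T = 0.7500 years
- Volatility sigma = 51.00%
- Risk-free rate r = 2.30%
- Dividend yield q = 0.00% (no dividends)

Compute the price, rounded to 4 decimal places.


Answer: Price = 1.1103

Derivation:
d1 = (ln(S/K) + (r - q + 0.5*sigma^2) * T) / (sigma * sqrt(T)) = 0.48537647
d2 = d1 - sigma * sqrt(T) = 0.04370351
exp(-rT) = 0.98289793; exp(-qT) = 1.00000000
P = K * exp(-rT) * N(-d2) - S_0 * exp(-qT) * N(-d1)
N(-d1) = 0.31370466; N(-d2) = 0.48257037
P = 8.6900 * 0.98289793 * 0.48257037 - 9.6000 * 1.00000000 * 0.31370466 = 1.1103


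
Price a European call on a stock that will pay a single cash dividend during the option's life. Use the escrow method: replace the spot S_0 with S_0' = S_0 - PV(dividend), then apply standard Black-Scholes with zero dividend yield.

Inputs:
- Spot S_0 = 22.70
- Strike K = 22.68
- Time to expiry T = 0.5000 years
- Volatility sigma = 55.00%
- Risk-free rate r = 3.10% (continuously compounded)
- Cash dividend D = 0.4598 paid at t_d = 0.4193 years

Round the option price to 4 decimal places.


PV(D) = D * exp(-r * t_d) = 0.4598 * 0.98708581 = 0.45386206
S_0' = S_0 - PV(D) = 22.7000 - 0.45386206 = 22.24613794
d1 = (ln(S_0'/K) + (r + sigma^2/2)*T) / (sigma*sqrt(T)) = 0.18464471
d2 = d1 - sigma*sqrt(T) = -0.20426402
exp(-rT) = 0.98461951
N(d1) = 0.57324614; N(d2) = 0.41907359
C = S_0' * N(d1) - K * exp(-rT) * N(d2) = 22.24613794 * 0.57324614 - 22.6800 * 0.98461951 * 0.41907359 = 3.3941

Answer: Price = 3.3941


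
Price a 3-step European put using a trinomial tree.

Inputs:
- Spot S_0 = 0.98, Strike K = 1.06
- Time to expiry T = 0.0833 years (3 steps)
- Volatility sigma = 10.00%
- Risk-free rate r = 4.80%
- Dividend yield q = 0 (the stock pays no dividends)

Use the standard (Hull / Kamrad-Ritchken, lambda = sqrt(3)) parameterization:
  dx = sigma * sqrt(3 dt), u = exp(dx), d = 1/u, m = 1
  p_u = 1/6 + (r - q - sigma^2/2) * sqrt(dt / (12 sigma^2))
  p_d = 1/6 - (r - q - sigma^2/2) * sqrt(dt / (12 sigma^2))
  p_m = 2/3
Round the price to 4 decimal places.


Answer: Price = V(0,0) = 0.0758

Derivation:
dt = T/N = 0.027767; dx = sigma*sqrt(3*dt) = 0.028862
u = exp(dx) = 1.029282; d = 1/u = 0.971551
p_u = 0.187351, p_m = 0.666667, p_d = 0.145982
Discount per step: exp(-r*dt) = 0.998668
Stock lattice S(k, j) with j the centered position index:
  k=0: S(0,+0) = 0.9800
  k=1: S(1,-1) = 0.9521; S(1,+0) = 0.9800; S(1,+1) = 1.0087
  k=2: S(2,-2) = 0.9250; S(2,-1) = 0.9521; S(2,+0) = 0.9800; S(2,+1) = 1.0087; S(2,+2) = 1.0382
  k=3: S(3,-3) = 0.8987; S(3,-2) = 0.9250; S(3,-1) = 0.9521; S(3,+0) = 0.9800; S(3,+1) = 1.0087; S(3,+2) = 1.0382; S(3,+3) = 1.0686
Terminal payoffs V(N, j) = max(K - S_T, 0):
  V(3,-3) = 0.161284; V(3,-2) = 0.134967; V(3,-1) = 0.107880; V(3,+0) = 0.080000; V(3,+1) = 0.051303; V(3,+2) = 0.021766; V(3,+3) = 0.000000
Backward induction: V(k, j) = exp(-r*dt) * [p_u * V(k+1, j+1) + p_m * V(k+1, j) + p_d * V(k+1, j-1)]
  V(2,-2) = exp(-r*dt) * [p_u*0.107880 + p_m*0.134967 + p_d*0.161284] = 0.133556
  V(2,-1) = exp(-r*dt) * [p_u*0.080000 + p_m*0.107880 + p_d*0.134967] = 0.106469
  V(2,+0) = exp(-r*dt) * [p_u*0.051303 + p_m*0.080000 + p_d*0.107880] = 0.078589
  V(2,+1) = exp(-r*dt) * [p_u*0.021766 + p_m*0.051303 + p_d*0.080000] = 0.049892
  V(2,+2) = exp(-r*dt) * [p_u*0.000000 + p_m*0.021766 + p_d*0.051303] = 0.021971
  V(1,-1) = exp(-r*dt) * [p_u*0.078589 + p_m*0.106469 + p_d*0.133556] = 0.105060
  V(1,+0) = exp(-r*dt) * [p_u*0.049892 + p_m*0.078589 + p_d*0.106469] = 0.077180
  V(1,+1) = exp(-r*dt) * [p_u*0.021971 + p_m*0.049892 + p_d*0.078589] = 0.048785
  V(0,+0) = exp(-r*dt) * [p_u*0.048785 + p_m*0.077180 + p_d*0.105060] = 0.075829


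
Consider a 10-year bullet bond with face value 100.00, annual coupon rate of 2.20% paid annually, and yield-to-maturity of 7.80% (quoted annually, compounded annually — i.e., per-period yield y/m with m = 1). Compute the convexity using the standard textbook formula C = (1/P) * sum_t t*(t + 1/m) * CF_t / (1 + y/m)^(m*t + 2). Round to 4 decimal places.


Coupon per period c = face * coupon_rate / m = 2.200000
Periods per year m = 1; per-period yield y/m = 0.078000
Number of cashflows N = 10
Cashflows (t years, CF_t, discount factor 1/(1+y/m)^(m*t), PV):
  t = 1.0000: CF_t = 2.200000, DF = 0.927644, PV = 2.040816
  t = 2.0000: CF_t = 2.200000, DF = 0.860523, PV = 1.893151
  t = 3.0000: CF_t = 2.200000, DF = 0.798259, PV = 1.756169
  t = 4.0000: CF_t = 2.200000, DF = 0.740500, PV = 1.629100
  t = 5.0000: CF_t = 2.200000, DF = 0.686920, PV = 1.511224
  t = 6.0000: CF_t = 2.200000, DF = 0.637217, PV = 1.401878
  t = 7.0000: CF_t = 2.200000, DF = 0.591111, PV = 1.300443
  t = 8.0000: CF_t = 2.200000, DF = 0.548340, PV = 1.206348
  t = 9.0000: CF_t = 2.200000, DF = 0.508664, PV = 1.119061
  t = 10.0000: CF_t = 102.200000, DF = 0.471859, PV = 48.224006
Price P = sum_t PV_t = 62.082196
Convexity numerator sum_t t*(t + 1/m) * CF_t / (1+y/m)^(m*t + 2):
  t = 1.0000: term = 3.512339
  t = 2.0000: term = 9.774598
  t = 3.0000: term = 18.134689
  t = 4.0000: term = 28.037553
  t = 5.0000: term = 39.013293
  t = 6.0000: term = 50.666614
  t = 7.0000: term = 62.667426
  t = 8.0000: term = 74.742491
  t = 9.0000: term = 86.668009
  t = 10.0000: term = 4564.765277
Convexity = (1/P) * sum = 4937.982290 / 62.082196 = 79.539427

Answer: Convexity = 79.5394


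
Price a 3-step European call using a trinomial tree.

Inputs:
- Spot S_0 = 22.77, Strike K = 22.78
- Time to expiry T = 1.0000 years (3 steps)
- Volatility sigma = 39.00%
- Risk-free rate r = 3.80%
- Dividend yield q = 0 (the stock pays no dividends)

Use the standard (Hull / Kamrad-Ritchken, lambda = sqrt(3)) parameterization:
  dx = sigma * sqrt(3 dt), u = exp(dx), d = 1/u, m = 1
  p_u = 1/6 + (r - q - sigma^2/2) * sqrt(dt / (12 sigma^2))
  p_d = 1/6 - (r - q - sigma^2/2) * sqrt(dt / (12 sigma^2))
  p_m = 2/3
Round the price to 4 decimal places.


dt = T/N = 0.333333; dx = sigma*sqrt(3*dt) = 0.390000
u = exp(dx) = 1.476981; d = 1/u = 0.677057
p_u = 0.150406, p_m = 0.666667, p_d = 0.182927
Discount per step: exp(-r*dt) = 0.987413
Stock lattice S(k, j) with j the centered position index:
  k=0: S(0,+0) = 22.7700
  k=1: S(1,-1) = 15.4166; S(1,+0) = 22.7700; S(1,+1) = 33.6309
  k=2: S(2,-2) = 10.4379; S(2,-1) = 15.4166; S(2,+0) = 22.7700; S(2,+1) = 33.6309; S(2,+2) = 49.6721
  k=3: S(3,-3) = 7.0671; S(3,-2) = 10.4379; S(3,-1) = 15.4166; S(3,+0) = 22.7700; S(3,+1) = 33.6309; S(3,+2) = 49.6721; S(3,+3) = 73.3648
Terminal payoffs V(N, j) = max(S_T - K, 0):
  V(3,-3) = 0.000000; V(3,-2) = 0.000000; V(3,-1) = 0.000000; V(3,+0) = 0.000000; V(3,+1) = 10.850853; V(3,+2) = 26.892123; V(3,+3) = 50.584772
Backward induction: V(k, j) = exp(-r*dt) * [p_u * V(k+1, j+1) + p_m * V(k+1, j) + p_d * V(k+1, j-1)]
  V(2,-2) = exp(-r*dt) * [p_u*0.000000 + p_m*0.000000 + p_d*0.000000] = 0.000000
  V(2,-1) = exp(-r*dt) * [p_u*0.000000 + p_m*0.000000 + p_d*0.000000] = 0.000000
  V(2,+0) = exp(-r*dt) * [p_u*10.850853 + p_m*0.000000 + p_d*0.000000] = 1.611491
  V(2,+1) = exp(-r*dt) * [p_u*26.892123 + p_m*10.850853 + p_d*0.000000] = 11.136676
  V(2,+2) = exp(-r*dt) * [p_u*50.584772 + p_m*26.892123 + p_d*10.850853] = 27.174848
  V(1,-1) = exp(-r*dt) * [p_u*1.611491 + p_m*0.000000 + p_d*0.000000] = 0.239327
  V(1,+0) = exp(-r*dt) * [p_u*11.136676 + p_m*1.611491 + p_d*0.000000] = 2.714745
  V(1,+1) = exp(-r*dt) * [p_u*27.174848 + p_m*11.136676 + p_d*1.611491] = 11.657891
  V(0,+0) = exp(-r*dt) * [p_u*11.657891 + p_m*2.714745 + p_d*0.239327] = 3.561625

Answer: Price = V(0,0) = 3.5616


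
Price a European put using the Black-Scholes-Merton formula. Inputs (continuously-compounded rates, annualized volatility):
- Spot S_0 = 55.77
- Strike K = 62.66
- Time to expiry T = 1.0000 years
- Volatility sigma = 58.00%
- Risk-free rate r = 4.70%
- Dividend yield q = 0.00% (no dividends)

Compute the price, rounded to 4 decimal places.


d1 = (ln(S/K) + (r - q + 0.5*sigma^2) * T) / (sigma * sqrt(T)) = 0.17019449
d2 = d1 - sigma * sqrt(T) = -0.40980551
exp(-rT) = 0.95408740; exp(-qT) = 1.00000000
P = K * exp(-rT) * N(-d2) - S_0 * exp(-qT) * N(-d1)
N(-d1) = 0.43242859; N(-d2) = 0.65902569
P = 62.6600 * 0.95408740 * 0.65902569 - 55.7700 * 1.00000000 * 0.43242859 = 15.2821

Answer: Price = 15.2821


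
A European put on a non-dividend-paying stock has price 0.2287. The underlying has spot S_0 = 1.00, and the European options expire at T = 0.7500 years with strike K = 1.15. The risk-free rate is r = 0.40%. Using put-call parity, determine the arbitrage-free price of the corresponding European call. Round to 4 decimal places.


Answer: Call price = 0.0821

Derivation:
Put-call parity: C - P = S_0 * exp(-qT) - K * exp(-rT).
S_0 * exp(-qT) = 1.0000 * 1.00000000 = 1.00000000
K * exp(-rT) = 1.1500 * 0.99700450 = 1.14655517
C = P + S*exp(-qT) - K*exp(-rT)
C = 0.2287 + 1.00000000 - 1.14655517 = 0.0821


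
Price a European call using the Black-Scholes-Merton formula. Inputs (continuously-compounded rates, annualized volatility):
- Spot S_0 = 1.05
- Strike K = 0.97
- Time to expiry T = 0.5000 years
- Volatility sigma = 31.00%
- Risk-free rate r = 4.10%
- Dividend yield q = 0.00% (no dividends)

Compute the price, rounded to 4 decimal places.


Answer: Price = 0.1460

Derivation:
d1 = (ln(S/K) + (r - q + 0.5*sigma^2) * T) / (sigma * sqrt(T)) = 0.56465611
d2 = d1 - sigma * sqrt(T) = 0.34545301
exp(-rT) = 0.97970870; exp(-qT) = 1.00000000
C = S_0 * exp(-qT) * N(d1) - K * exp(-rT) * N(d2)
N(d1) = 0.71384615; N(d2) = 0.63512308
C = 1.0500 * 1.00000000 * 0.71384615 - 0.9700 * 0.97970870 * 0.63512308 = 0.1460


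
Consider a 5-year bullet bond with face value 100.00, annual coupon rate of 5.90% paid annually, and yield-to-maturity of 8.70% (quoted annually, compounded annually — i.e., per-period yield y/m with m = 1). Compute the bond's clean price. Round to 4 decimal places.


Answer: Price = 89.0237

Derivation:
Coupon per period c = face * coupon_rate / m = 5.900000
Periods per year m = 1; per-period yield y/m = 0.087000
Number of cashflows N = 5
Cashflows (t years, CF_t, discount factor 1/(1+y/m)^(m*t), PV):
  t = 1.0000: CF_t = 5.900000, DF = 0.919963, PV = 5.427783
  t = 2.0000: CF_t = 5.900000, DF = 0.846332, PV = 4.993361
  t = 3.0000: CF_t = 5.900000, DF = 0.778595, PV = 4.593708
  t = 4.0000: CF_t = 5.900000, DF = 0.716278, PV = 4.226042
  t = 5.0000: CF_t = 105.900000, DF = 0.658950, PV = 69.782776
Price P = sum_t PV_t = 89.023669


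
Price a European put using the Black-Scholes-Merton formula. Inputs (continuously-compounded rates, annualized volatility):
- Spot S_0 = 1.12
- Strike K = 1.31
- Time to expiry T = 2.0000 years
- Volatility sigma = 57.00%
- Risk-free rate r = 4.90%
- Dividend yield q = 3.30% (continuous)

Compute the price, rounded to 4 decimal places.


d1 = (ln(S/K) + (r - q + 0.5*sigma^2) * T) / (sigma * sqrt(T)) = 0.24835767
d2 = d1 - sigma * sqrt(T) = -0.55774406
exp(-rT) = 0.90664890; exp(-qT) = 0.93613086
P = K * exp(-rT) * N(-d2) - S_0 * exp(-qT) * N(-d1)
N(-d1) = 0.40192884; N(-d2) = 0.71149042
P = 1.3100 * 0.90664890 * 0.71149042 - 1.1200 * 0.93613086 * 0.40192884 = 0.4236

Answer: Price = 0.4236


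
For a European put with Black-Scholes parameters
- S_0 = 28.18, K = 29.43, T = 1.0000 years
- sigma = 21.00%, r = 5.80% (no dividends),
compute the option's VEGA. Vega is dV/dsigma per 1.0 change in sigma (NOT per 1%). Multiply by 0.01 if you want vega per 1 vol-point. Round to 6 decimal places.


Answer: Vega = 11.072299

Derivation:
d1 = 0.1745140201; d2 = -0.0354859799
phi(d1) = 0.3929133775; exp(-qT) = 1.0000000000; exp(-rT) = 0.9436499474
Vega = S * exp(-qT) * phi(d1) * sqrt(T) = 28.1800 * 1.0000000000 * 0.3929133775 * 1.0000000000 = 11.072299


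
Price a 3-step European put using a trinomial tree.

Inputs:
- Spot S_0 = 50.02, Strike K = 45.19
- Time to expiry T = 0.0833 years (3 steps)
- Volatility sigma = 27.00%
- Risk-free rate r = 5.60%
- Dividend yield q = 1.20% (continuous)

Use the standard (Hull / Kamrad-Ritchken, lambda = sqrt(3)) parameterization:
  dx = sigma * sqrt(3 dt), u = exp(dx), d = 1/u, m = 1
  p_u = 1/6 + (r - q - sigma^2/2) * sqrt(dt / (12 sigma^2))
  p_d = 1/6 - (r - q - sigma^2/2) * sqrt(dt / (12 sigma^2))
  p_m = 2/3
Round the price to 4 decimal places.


Answer: Price = V(0,0) = 0.1551

Derivation:
dt = T/N = 0.027767; dx = sigma*sqrt(3*dt) = 0.077927
u = exp(dx) = 1.081043; d = 1/u = 0.925032
p_u = 0.168012, p_m = 0.666667, p_d = 0.165322
Discount per step: exp(-r*dt) = 0.998446
Stock lattice S(k, j) with j the centered position index:
  k=0: S(0,+0) = 50.0200
  k=1: S(1,-1) = 46.2701; S(1,+0) = 50.0200; S(1,+1) = 54.0738
  k=2: S(2,-2) = 42.8013; S(2,-1) = 46.2701; S(2,+0) = 50.0200; S(2,+1) = 54.0738; S(2,+2) = 58.4561
  k=3: S(3,-3) = 39.5926; S(3,-2) = 42.8013; S(3,-1) = 46.2701; S(3,+0) = 50.0200; S(3,+1) = 54.0738; S(3,+2) = 58.4561; S(3,+3) = 63.1936
Terminal payoffs V(N, j) = max(K - S_T, 0):
  V(3,-3) = 5.597376; V(3,-2) = 2.388655; V(3,-1) = 0.000000; V(3,+0) = 0.000000; V(3,+1) = 0.000000; V(3,+2) = 0.000000; V(3,+3) = 0.000000
Backward induction: V(k, j) = exp(-r*dt) * [p_u * V(k+1, j+1) + p_m * V(k+1, j) + p_d * V(k+1, j-1)]
  V(2,-2) = exp(-r*dt) * [p_u*0.000000 + p_m*2.388655 + p_d*5.597376] = 2.513892
  V(2,-1) = exp(-r*dt) * [p_u*0.000000 + p_m*0.000000 + p_d*2.388655] = 0.394283
  V(2,+0) = exp(-r*dt) * [p_u*0.000000 + p_m*0.000000 + p_d*0.000000] = 0.000000
  V(2,+1) = exp(-r*dt) * [p_u*0.000000 + p_m*0.000000 + p_d*0.000000] = 0.000000
  V(2,+2) = exp(-r*dt) * [p_u*0.000000 + p_m*0.000000 + p_d*0.000000] = 0.000000
  V(1,-1) = exp(-r*dt) * [p_u*0.000000 + p_m*0.394283 + p_d*2.513892] = 0.677401
  V(1,+0) = exp(-r*dt) * [p_u*0.000000 + p_m*0.000000 + p_d*0.394283] = 0.065082
  V(1,+1) = exp(-r*dt) * [p_u*0.000000 + p_m*0.000000 + p_d*0.000000] = 0.000000
  V(0,+0) = exp(-r*dt) * [p_u*0.000000 + p_m*0.065082 + p_d*0.677401] = 0.155136


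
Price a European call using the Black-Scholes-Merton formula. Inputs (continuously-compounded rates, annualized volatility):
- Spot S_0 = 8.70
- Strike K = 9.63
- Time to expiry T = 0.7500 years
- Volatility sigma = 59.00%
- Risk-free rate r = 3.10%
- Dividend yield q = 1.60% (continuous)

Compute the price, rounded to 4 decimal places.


d1 = (ln(S/K) + (r - q + 0.5*sigma^2) * T) / (sigma * sqrt(T)) = 0.07872964
d2 = d1 - sigma * sqrt(T) = -0.43222535
exp(-rT) = 0.97701820; exp(-qT) = 0.98807171
C = S_0 * exp(-qT) * N(d1) - K * exp(-rT) * N(d2)
N(d1) = 0.53137616; N(d2) = 0.33278882
C = 8.7000 * 0.98807171 * 0.53137616 - 9.6300 * 0.97701820 * 0.33278882 = 1.4367

Answer: Price = 1.4367


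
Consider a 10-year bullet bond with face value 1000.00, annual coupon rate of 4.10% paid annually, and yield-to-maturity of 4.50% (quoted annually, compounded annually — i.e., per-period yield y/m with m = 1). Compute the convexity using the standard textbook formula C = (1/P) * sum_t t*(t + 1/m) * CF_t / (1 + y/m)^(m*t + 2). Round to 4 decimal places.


Answer: Convexity = 79.1650

Derivation:
Coupon per period c = face * coupon_rate / m = 41.000000
Periods per year m = 1; per-period yield y/m = 0.045000
Number of cashflows N = 10
Cashflows (t years, CF_t, discount factor 1/(1+y/m)^(m*t), PV):
  t = 1.0000: CF_t = 41.000000, DF = 0.956938, PV = 39.234450
  t = 2.0000: CF_t = 41.000000, DF = 0.915730, PV = 37.544928
  t = 3.0000: CF_t = 41.000000, DF = 0.876297, PV = 35.928161
  t = 4.0000: CF_t = 41.000000, DF = 0.838561, PV = 34.381015
  t = 5.0000: CF_t = 41.000000, DF = 0.802451, PV = 32.900493
  t = 6.0000: CF_t = 41.000000, DF = 0.767896, PV = 31.483725
  t = 7.0000: CF_t = 41.000000, DF = 0.734828, PV = 30.127967
  t = 8.0000: CF_t = 41.000000, DF = 0.703185, PV = 28.830590
  t = 9.0000: CF_t = 41.000000, DF = 0.672904, PV = 27.589082
  t = 10.0000: CF_t = 1041.000000, DF = 0.643928, PV = 670.328717
Price P = sum_t PV_t = 968.349127
Convexity numerator sum_t t*(t + 1/m) * CF_t / (1+y/m)^(m*t + 2):
  t = 1.0000: term = 71.856322
  t = 2.0000: term = 206.286091
  t = 3.0000: term = 394.805915
  t = 4.0000: term = 629.674505
  t = 5.0000: term = 903.839003
  t = 6.0000: term = 1210.884789
  t = 7.0000: term = 1544.988566
  t = 8.0000: term = 1900.874517
  t = 9.0000: term = 2273.773346
  t = 10.0000: term = 67522.409166
Convexity = (1/P) * sum = 76659.392219 / 968.349127 = 79.165035


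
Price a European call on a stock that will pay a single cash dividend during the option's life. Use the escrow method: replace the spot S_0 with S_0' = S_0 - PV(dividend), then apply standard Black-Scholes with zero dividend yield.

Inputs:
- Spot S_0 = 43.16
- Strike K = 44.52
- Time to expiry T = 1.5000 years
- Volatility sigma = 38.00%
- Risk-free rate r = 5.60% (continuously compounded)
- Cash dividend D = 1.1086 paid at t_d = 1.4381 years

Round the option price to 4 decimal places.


PV(D) = D * exp(-r * t_d) = 1.1086 * 0.92262390 = 1.02282086
S_0' = S_0 - PV(D) = 43.1600 - 1.02282086 = 42.13717914
d1 = (ln(S_0'/K) + (r + sigma^2/2)*T) / (sigma*sqrt(T)) = 0.29499579
d2 = d1 - sigma*sqrt(T) = -0.17040726
exp(-rT) = 0.91943126
N(d1) = 0.61600145; N(d2) = 0.43234493
C = S_0' * N(d1) - K * exp(-rT) * N(d2) = 42.13717914 * 0.61600145 - 44.5200 * 0.91943126 * 0.43234493 = 8.2594

Answer: Price = 8.2594


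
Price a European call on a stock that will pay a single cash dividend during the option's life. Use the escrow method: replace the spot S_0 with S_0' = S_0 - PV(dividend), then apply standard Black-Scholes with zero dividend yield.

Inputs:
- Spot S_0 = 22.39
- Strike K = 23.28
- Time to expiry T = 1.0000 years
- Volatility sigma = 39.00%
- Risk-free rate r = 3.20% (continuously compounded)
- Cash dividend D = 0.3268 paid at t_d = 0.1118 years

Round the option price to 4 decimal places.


Answer: Price = 3.2126

Derivation:
PV(D) = D * exp(-r * t_d) = 0.3268 * 0.99642879 = 0.32563293
S_0' = S_0 - PV(D) = 22.3900 - 0.32563293 = 22.06436707
d1 = (ln(S_0'/K) + (r + sigma^2/2)*T) / (sigma*sqrt(T)) = 0.13953676
d2 = d1 - sigma*sqrt(T) = -0.25046324
exp(-rT) = 0.96850658
N(d1) = 0.55548699; N(d2) = 0.40111456
C = S_0' * N(d1) - K * exp(-rT) * N(d2) = 22.06436707 * 0.55548699 - 23.2800 * 0.96850658 * 0.40111456 = 3.2126


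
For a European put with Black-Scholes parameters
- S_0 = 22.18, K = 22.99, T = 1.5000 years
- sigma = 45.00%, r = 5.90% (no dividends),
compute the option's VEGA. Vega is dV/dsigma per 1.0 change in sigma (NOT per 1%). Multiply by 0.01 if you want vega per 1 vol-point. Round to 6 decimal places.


Answer: Vega = 10.116225

Derivation:
d1 = 0.3710643887; d2 = -0.1800708034
phi(d1) = 0.3724014189; exp(-qT) = 1.0000000000; exp(-rT) = 0.9153031107
Vega = S * exp(-qT) * phi(d1) * sqrt(T) = 22.1800 * 1.0000000000 * 0.3724014189 * 1.2247448714 = 10.116225


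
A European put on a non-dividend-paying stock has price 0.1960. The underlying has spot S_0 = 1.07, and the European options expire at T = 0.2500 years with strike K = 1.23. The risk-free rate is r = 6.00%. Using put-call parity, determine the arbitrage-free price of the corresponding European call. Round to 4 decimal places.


Answer: Call price = 0.0543

Derivation:
Put-call parity: C - P = S_0 * exp(-qT) - K * exp(-rT).
S_0 * exp(-qT) = 1.0700 * 1.00000000 = 1.07000000
K * exp(-rT) = 1.2300 * 0.98511194 = 1.21168769
C = P + S*exp(-qT) - K*exp(-rT)
C = 0.1960 + 1.07000000 - 1.21168769 = 0.0543


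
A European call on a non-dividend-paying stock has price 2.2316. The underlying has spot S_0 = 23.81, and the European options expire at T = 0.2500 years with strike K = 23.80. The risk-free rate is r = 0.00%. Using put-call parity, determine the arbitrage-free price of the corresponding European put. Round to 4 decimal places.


Put-call parity: C - P = S_0 * exp(-qT) - K * exp(-rT).
S_0 * exp(-qT) = 23.8100 * 1.00000000 = 23.81000000
K * exp(-rT) = 23.8000 * 1.00000000 = 23.80000000
P = C - S*exp(-qT) + K*exp(-rT)
P = 2.2316 - 23.81000000 + 23.80000000 = 2.2216

Answer: Put price = 2.2216


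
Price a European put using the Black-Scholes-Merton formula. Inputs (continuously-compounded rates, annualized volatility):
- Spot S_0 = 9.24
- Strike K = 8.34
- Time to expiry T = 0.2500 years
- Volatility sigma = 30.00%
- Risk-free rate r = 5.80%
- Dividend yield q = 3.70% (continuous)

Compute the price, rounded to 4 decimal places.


d1 = (ln(S/K) + (r - q + 0.5*sigma^2) * T) / (sigma * sqrt(T)) = 0.79319113
d2 = d1 - sigma * sqrt(T) = 0.64319113
exp(-rT) = 0.98560462; exp(-qT) = 0.99079265
P = K * exp(-rT) * N(-d2) - S_0 * exp(-qT) * N(-d1)
N(-d1) = 0.21383324; N(-d2) = 0.26005004
P = 8.3400 * 0.98560462 * 0.26005004 - 9.2400 * 0.99079265 * 0.21383324 = 0.1800

Answer: Price = 0.1800


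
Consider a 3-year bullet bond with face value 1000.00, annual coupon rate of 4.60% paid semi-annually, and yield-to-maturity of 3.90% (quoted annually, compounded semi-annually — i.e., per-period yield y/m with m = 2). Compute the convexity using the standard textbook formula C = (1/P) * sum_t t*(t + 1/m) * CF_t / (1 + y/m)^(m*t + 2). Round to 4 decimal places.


Answer: Convexity = 9.3782

Derivation:
Coupon per period c = face * coupon_rate / m = 23.000000
Periods per year m = 2; per-period yield y/m = 0.019500
Number of cashflows N = 6
Cashflows (t years, CF_t, discount factor 1/(1+y/m)^(m*t), PV):
  t = 0.5000: CF_t = 23.000000, DF = 0.980873, PV = 22.560078
  t = 1.0000: CF_t = 23.000000, DF = 0.962112, PV = 22.128571
  t = 1.5000: CF_t = 23.000000, DF = 0.943709, PV = 21.705318
  t = 2.0000: CF_t = 23.000000, DF = 0.925659, PV = 21.290160
  t = 2.5000: CF_t = 23.000000, DF = 0.907954, PV = 20.882942
  t = 3.0000: CF_t = 1023.000000, DF = 0.890588, PV = 911.071063
Price P = sum_t PV_t = 1019.638132
Convexity numerator sum_t t*(t + 1/m) * CF_t / (1+y/m)^(m*t + 2):
  t = 0.5000: term = 10.852659
  t = 1.0000: term = 31.935239
  t = 1.5000: term = 62.648826
  t = 2.0000: term = 102.417568
  t = 2.5000: term = 150.687937
  t = 3.0000: term = 9203.798285
Convexity = (1/P) * sum = 9562.340515 / 1019.638132 = 9.378171


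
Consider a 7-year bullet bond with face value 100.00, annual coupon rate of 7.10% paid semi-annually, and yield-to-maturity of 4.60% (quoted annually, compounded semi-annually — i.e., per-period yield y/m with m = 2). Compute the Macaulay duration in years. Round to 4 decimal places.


Coupon per period c = face * coupon_rate / m = 3.550000
Periods per year m = 2; per-period yield y/m = 0.023000
Number of cashflows N = 14
Cashflows (t years, CF_t, discount factor 1/(1+y/m)^(m*t), PV):
  t = 0.5000: CF_t = 3.550000, DF = 0.977517, PV = 3.470186
  t = 1.0000: CF_t = 3.550000, DF = 0.955540, PV = 3.392166
  t = 1.5000: CF_t = 3.550000, DF = 0.934056, PV = 3.315900
  t = 2.0000: CF_t = 3.550000, DF = 0.913056, PV = 3.241349
  t = 2.5000: CF_t = 3.550000, DF = 0.892528, PV = 3.168474
  t = 3.0000: CF_t = 3.550000, DF = 0.872461, PV = 3.097238
  t = 3.5000: CF_t = 3.550000, DF = 0.852846, PV = 3.027603
  t = 4.0000: CF_t = 3.550000, DF = 0.833671, PV = 2.959534
  t = 4.5000: CF_t = 3.550000, DF = 0.814928, PV = 2.892995
  t = 5.0000: CF_t = 3.550000, DF = 0.796606, PV = 2.827952
  t = 5.5000: CF_t = 3.550000, DF = 0.778696, PV = 2.764371
  t = 6.0000: CF_t = 3.550000, DF = 0.761189, PV = 2.702220
  t = 6.5000: CF_t = 3.550000, DF = 0.744075, PV = 2.641467
  t = 7.0000: CF_t = 103.550000, DF = 0.727346, PV = 75.316691
Price P = sum_t PV_t = 114.818146
Macaulay numerator sum_t t * PV_t:
  t * PV_t at t = 0.5000: 1.735093
  t * PV_t at t = 1.0000: 3.392166
  t * PV_t at t = 1.5000: 4.973850
  t * PV_t at t = 2.0000: 6.482698
  t * PV_t at t = 2.5000: 7.921186
  t * PV_t at t = 3.0000: 9.291713
  t * PV_t at t = 3.5000: 10.596610
  t * PV_t at t = 4.0000: 11.838135
  t * PV_t at t = 4.5000: 13.018476
  t * PV_t at t = 5.0000: 14.139759
  t * PV_t at t = 5.5000: 15.204042
  t * PV_t at t = 6.0000: 16.213322
  t * PV_t at t = 6.5000: 17.169533
  t * PV_t at t = 7.0000: 527.216837
Macaulay duration D = (sum_t t * PV_t) / P = 659.193421 / 114.818146 = 5.741196

Answer: Macaulay duration = 5.7412 years


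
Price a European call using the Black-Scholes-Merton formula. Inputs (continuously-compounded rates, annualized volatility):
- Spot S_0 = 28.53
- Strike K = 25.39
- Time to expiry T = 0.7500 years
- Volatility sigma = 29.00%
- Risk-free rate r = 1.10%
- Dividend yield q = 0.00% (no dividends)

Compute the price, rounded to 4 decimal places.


d1 = (ln(S/K) + (r - q + 0.5*sigma^2) * T) / (sigma * sqrt(T)) = 0.62269524
d2 = d1 - sigma * sqrt(T) = 0.37154787
exp(-rT) = 0.99178394; exp(-qT) = 1.00000000
C = S_0 * exp(-qT) * N(d1) - K * exp(-rT) * N(d2)
N(d1) = 0.73325759; N(d2) = 0.64488525
C = 28.5300 * 1.00000000 * 0.73325759 - 25.3900 * 0.99178394 * 0.64488525 = 4.6807

Answer: Price = 4.6807


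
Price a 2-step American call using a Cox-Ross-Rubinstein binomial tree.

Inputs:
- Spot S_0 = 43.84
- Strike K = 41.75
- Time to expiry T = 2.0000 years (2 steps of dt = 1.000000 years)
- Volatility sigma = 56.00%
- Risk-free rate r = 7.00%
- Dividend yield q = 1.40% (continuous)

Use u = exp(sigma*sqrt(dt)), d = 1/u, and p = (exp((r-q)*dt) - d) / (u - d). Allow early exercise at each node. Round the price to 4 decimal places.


dt = T/N = 1.000000
u = exp(sigma*sqrt(dt)) = 1.750673; d = 1/u = 0.571209
p = (exp((r-q)*dt) - d) / (u - d) = 0.412381
Discount per step: exp(-r*dt) = 0.932394
Stock lattice S(k, i) with i counting down-moves:
  k=0: S(0,0) = 43.8400
  k=1: S(1,0) = 76.7495; S(1,1) = 25.0418
  k=2: S(2,0) = 134.3632; S(2,1) = 43.8400; S(2,2) = 14.3041
Terminal payoffs V(N, i) = max(S_T - K, 0):
  V(2,0) = 92.613208; V(2,1) = 2.090000; V(2,2) = 0.000000
Backward induction: V(k, i) = exp(-r*dt) * [p * V(k+1, i) + (1-p) * V(k+1, i+1)]; then take max(V_cont, immediate exercise) for American.
  V(1,0) = exp(-r*dt) * [p*92.613208 + (1-p)*2.090000] = 36.755034; exercise = 34.999482; V(1,0) = max -> 36.755034
  V(1,1) = exp(-r*dt) * [p*2.090000 + (1-p)*0.000000] = 0.803609; exercise = 0.000000; V(1,1) = max -> 0.803609
  V(0,0) = exp(-r*dt) * [p*36.755034 + (1-p)*0.803609] = 14.572665; exercise = 2.090000; V(0,0) = max -> 14.572665

Answer: Price = V(0,0) = 14.5727


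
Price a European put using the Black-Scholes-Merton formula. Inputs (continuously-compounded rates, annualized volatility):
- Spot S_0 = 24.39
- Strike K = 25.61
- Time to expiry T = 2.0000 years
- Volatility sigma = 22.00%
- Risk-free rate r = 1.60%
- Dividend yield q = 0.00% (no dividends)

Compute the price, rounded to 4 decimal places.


Answer: Price = 3.2518

Derivation:
d1 = (ln(S/K) + (r - q + 0.5*sigma^2) * T) / (sigma * sqrt(T)) = 0.10153511
d2 = d1 - sigma * sqrt(T) = -0.20959188
exp(-rT) = 0.96850658; exp(-qT) = 1.00000000
P = K * exp(-rT) * N(-d2) - S_0 * exp(-qT) * N(-d1)
N(-d1) = 0.45956284; N(-d2) = 0.58300689
P = 25.6100 * 0.96850658 * 0.58300689 - 24.3900 * 1.00000000 * 0.45956284 = 3.2518


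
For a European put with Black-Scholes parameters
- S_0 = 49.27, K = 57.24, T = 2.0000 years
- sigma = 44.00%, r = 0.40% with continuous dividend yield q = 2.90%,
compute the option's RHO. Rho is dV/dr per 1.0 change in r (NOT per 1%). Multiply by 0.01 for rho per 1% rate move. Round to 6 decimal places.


Answer: Rho = -83.637007

Derivation:
d1 = -0.0101848738; d2 = -0.6324388412
phi(d1) = 0.3989215895; exp(-qT) = 0.9436499474; exp(-rT) = 0.9920319148
N(-d2) = 0.7364499199
Rho = -K*T*exp(-rT)*N(-d2) = -57.2400 * 2.0000 * 0.9920319148 * 0.7364499199 = -83.637007


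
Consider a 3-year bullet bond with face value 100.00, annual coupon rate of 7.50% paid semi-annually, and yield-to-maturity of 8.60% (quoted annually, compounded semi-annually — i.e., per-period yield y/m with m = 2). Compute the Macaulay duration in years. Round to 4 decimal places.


Coupon per period c = face * coupon_rate / m = 3.750000
Periods per year m = 2; per-period yield y/m = 0.043000
Number of cashflows N = 6
Cashflows (t years, CF_t, discount factor 1/(1+y/m)^(m*t), PV):
  t = 0.5000: CF_t = 3.750000, DF = 0.958773, PV = 3.595398
  t = 1.0000: CF_t = 3.750000, DF = 0.919245, PV = 3.447170
  t = 1.5000: CF_t = 3.750000, DF = 0.881347, PV = 3.305052
  t = 2.0000: CF_t = 3.750000, DF = 0.845012, PV = 3.168794
  t = 2.5000: CF_t = 3.750000, DF = 0.810174, PV = 3.038154
  t = 3.0000: CF_t = 103.750000, DF = 0.776773, PV = 80.590204
Price P = sum_t PV_t = 97.144772
Macaulay numerator sum_t t * PV_t:
  t * PV_t at t = 0.5000: 1.797699
  t * PV_t at t = 1.0000: 3.447170
  t * PV_t at t = 1.5000: 4.957579
  t * PV_t at t = 2.0000: 6.337588
  t * PV_t at t = 2.5000: 7.595384
  t * PV_t at t = 3.0000: 241.770612
Macaulay duration D = (sum_t t * PV_t) / P = 265.906031 / 97.144772 = 2.737214

Answer: Macaulay duration = 2.7372 years


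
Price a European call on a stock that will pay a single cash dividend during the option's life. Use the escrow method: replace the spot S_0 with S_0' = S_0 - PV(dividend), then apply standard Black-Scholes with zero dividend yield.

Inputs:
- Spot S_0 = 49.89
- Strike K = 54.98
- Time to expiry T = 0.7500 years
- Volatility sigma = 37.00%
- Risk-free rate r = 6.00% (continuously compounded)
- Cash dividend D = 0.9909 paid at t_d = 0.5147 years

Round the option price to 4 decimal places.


PV(D) = D * exp(-r * t_d) = 0.9909 * 0.96958998 = 0.96076671
S_0' = S_0 - PV(D) = 49.8900 - 0.96076671 = 48.92923329
d1 = (ln(S_0'/K) + (r + sigma^2/2)*T) / (sigma*sqrt(T)) = -0.06321813
d2 = d1 - sigma*sqrt(T) = -0.38364753
exp(-rT) = 0.95599748
N(d1) = 0.47479640; N(d2) = 0.35061985
C = S_0' * N(d1) - K * exp(-rT) * N(d2) = 48.92923329 * 0.47479640 - 54.9800 * 0.95599748 * 0.35061985 = 4.8026

Answer: Price = 4.8026


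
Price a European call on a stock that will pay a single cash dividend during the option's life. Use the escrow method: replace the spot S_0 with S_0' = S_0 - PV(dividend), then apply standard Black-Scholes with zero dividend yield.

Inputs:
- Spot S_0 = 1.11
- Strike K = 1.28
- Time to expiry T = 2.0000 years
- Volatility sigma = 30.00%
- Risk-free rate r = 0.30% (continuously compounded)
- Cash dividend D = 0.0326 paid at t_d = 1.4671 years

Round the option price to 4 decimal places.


PV(D) = D * exp(-r * t_d) = 0.0326 * 0.99560837 = 0.03245683
S_0' = S_0 - PV(D) = 1.1100 - 0.03245683 = 1.07754317
d1 = (ln(S_0'/K) + (r + sigma^2/2)*T) / (sigma*sqrt(T)) = -0.17954967
d2 = d1 - sigma*sqrt(T) = -0.60381374
exp(-rT) = 0.99401796
N(d1) = 0.42875306; N(d2) = 0.27298374
C = S_0' * N(d1) - K * exp(-rT) * N(d2) = 1.07754317 * 0.42875306 - 1.2800 * 0.99401796 * 0.27298374 = 0.1147

Answer: Price = 0.1147


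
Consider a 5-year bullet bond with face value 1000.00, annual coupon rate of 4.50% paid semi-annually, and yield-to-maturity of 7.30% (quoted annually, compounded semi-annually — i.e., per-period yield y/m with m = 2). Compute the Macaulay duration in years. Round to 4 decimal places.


Coupon per period c = face * coupon_rate / m = 22.500000
Periods per year m = 2; per-period yield y/m = 0.036500
Number of cashflows N = 10
Cashflows (t years, CF_t, discount factor 1/(1+y/m)^(m*t), PV):
  t = 0.5000: CF_t = 22.500000, DF = 0.964785, PV = 21.707670
  t = 1.0000: CF_t = 22.500000, DF = 0.930811, PV = 20.943242
  t = 1.5000: CF_t = 22.500000, DF = 0.898033, PV = 20.205732
  t = 2.0000: CF_t = 22.500000, DF = 0.866409, PV = 19.494194
  t = 2.5000: CF_t = 22.500000, DF = 0.835898, PV = 18.807713
  t = 3.0000: CF_t = 22.500000, DF = 0.806462, PV = 18.145406
  t = 3.5000: CF_t = 22.500000, DF = 0.778063, PV = 17.506421
  t = 4.0000: CF_t = 22.500000, DF = 0.750664, PV = 16.889938
  t = 4.5000: CF_t = 22.500000, DF = 0.724230, PV = 16.295165
  t = 5.0000: CF_t = 1022.500000, DF = 0.698726, PV = 714.447387
Price P = sum_t PV_t = 884.442869
Macaulay numerator sum_t t * PV_t:
  t * PV_t at t = 0.5000: 10.853835
  t * PV_t at t = 1.0000: 20.943242
  t * PV_t at t = 1.5000: 30.308599
  t * PV_t at t = 2.0000: 38.988389
  t * PV_t at t = 2.5000: 47.019282
  t * PV_t at t = 3.0000: 54.436217
  t * PV_t at t = 3.5000: 61.272474
  t * PV_t at t = 4.0000: 67.559754
  t * PV_t at t = 4.5000: 73.328242
  t * PV_t at t = 5.0000: 3572.236937
Macaulay duration D = (sum_t t * PV_t) / P = 3976.946970 / 884.442869 = 4.496556

Answer: Macaulay duration = 4.4966 years


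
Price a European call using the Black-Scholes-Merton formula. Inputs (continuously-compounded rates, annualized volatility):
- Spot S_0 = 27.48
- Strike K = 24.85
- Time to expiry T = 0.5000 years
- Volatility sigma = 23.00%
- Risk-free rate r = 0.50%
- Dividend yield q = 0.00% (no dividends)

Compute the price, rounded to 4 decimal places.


Answer: Price = 3.3681

Derivation:
d1 = (ln(S/K) + (r - q + 0.5*sigma^2) * T) / (sigma * sqrt(T)) = 0.71525828
d2 = d1 - sigma * sqrt(T) = 0.55262372
exp(-rT) = 0.99750312; exp(-qT) = 1.00000000
C = S_0 * exp(-qT) * N(d1) - K * exp(-rT) * N(d2)
N(d1) = 0.76277527; N(d2) = 0.70973945
C = 27.4800 * 1.00000000 * 0.76277527 - 24.8500 * 0.99750312 * 0.70973945 = 3.3681


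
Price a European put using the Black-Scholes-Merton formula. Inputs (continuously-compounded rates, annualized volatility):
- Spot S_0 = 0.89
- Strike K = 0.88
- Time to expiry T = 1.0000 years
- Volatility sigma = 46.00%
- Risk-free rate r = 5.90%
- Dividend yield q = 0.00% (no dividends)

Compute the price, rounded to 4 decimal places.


d1 = (ln(S/K) + (r - q + 0.5*sigma^2) * T) / (sigma * sqrt(T)) = 0.38282512
d2 = d1 - sigma * sqrt(T) = -0.07717488
exp(-rT) = 0.94270677; exp(-qT) = 1.00000000
P = K * exp(-rT) * N(-d2) - S_0 * exp(-qT) * N(-d1)
N(-d1) = 0.35092472; N(-d2) = 0.53075779
P = 0.8800 * 0.94270677 * 0.53075779 - 0.8900 * 1.00000000 * 0.35092472 = 0.1280

Answer: Price = 0.1280


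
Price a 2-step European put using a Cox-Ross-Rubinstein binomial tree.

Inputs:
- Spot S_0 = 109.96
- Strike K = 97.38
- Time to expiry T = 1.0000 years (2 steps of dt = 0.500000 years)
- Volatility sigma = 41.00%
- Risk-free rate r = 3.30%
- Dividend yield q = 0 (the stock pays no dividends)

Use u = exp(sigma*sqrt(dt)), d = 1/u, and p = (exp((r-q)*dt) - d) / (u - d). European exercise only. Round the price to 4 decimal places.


dt = T/N = 0.500000
u = exp(sigma*sqrt(dt)) = 1.336312; d = 1/u = 0.748328
p = (exp((r-q)*dt) - d) / (u - d) = 0.456320
Discount per step: exp(-r*dt) = 0.983635
Stock lattice S(k, i) with i counting down-moves:
  k=0: S(0,0) = 109.9600
  k=1: S(1,0) = 146.9409; S(1,1) = 82.2862
  k=2: S(2,0) = 196.3589; S(2,1) = 109.9600; S(2,2) = 61.5770
Terminal payoffs V(N, i) = max(K - S_T, 0):
  V(2,0) = 0.000000; V(2,1) = 0.000000; V(2,2) = 35.802958
Backward induction: V(k, i) = exp(-r*dt) * [p * V(k+1, i) + (1-p) * V(k+1, i+1)].
  V(1,0) = exp(-r*dt) * [p*0.000000 + (1-p)*0.000000] = 0.000000
  V(1,1) = exp(-r*dt) * [p*0.000000 + (1-p)*35.802958] = 19.146818
  V(0,0) = exp(-r*dt) * [p*0.000000 + (1-p)*19.146818] = 10.239395

Answer: Price = V(0,0) = 10.2394
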